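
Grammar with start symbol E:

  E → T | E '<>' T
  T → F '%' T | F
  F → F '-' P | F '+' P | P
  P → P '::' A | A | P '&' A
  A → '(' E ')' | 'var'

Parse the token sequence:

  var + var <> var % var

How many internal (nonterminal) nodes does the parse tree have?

[E [E [T [F [F [P [A var]]] + [P [A var]]]]] <> [T [F [P [A var]]] % [T [F [P [A var]]]]]]

17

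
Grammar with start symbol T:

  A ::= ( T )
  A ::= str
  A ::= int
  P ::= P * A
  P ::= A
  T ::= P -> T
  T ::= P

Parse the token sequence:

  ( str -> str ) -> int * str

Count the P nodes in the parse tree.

[T [P [A ( [T [P [A str]] -> [T [P [A str]]]] )]] -> [T [P [P [A int]] * [A str]]]]

5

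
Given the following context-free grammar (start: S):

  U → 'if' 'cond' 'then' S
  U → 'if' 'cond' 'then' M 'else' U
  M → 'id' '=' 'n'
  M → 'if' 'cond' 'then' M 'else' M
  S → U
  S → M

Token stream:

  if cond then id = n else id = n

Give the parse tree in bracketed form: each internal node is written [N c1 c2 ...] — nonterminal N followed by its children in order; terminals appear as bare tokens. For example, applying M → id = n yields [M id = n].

[S [M if cond then [M id = n] else [M id = n]]]

S
M
if cond then M else M
if cond then id = n else M
if cond then id = n else id = n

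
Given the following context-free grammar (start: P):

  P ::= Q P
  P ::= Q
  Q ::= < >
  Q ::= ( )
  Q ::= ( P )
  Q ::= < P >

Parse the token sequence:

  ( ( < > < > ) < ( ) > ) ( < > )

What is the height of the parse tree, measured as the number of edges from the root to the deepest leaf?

7

[P [Q ( [P [Q ( [P [Q < >] [P [Q < >]]] )] [P [Q < [P [Q ( )]] >]]] )] [P [Q ( [P [Q < >]] )]]]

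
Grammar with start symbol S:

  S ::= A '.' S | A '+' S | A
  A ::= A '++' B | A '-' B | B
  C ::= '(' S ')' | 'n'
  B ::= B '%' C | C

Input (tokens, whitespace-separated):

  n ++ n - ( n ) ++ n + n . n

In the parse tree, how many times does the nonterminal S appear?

[S [A [A [A [A [B [C n]]] ++ [B [C n]]] - [B [C ( [S [A [B [C n]]]] )]]] ++ [B [C n]]] + [S [A [B [C n]]] . [S [A [B [C n]]]]]]

4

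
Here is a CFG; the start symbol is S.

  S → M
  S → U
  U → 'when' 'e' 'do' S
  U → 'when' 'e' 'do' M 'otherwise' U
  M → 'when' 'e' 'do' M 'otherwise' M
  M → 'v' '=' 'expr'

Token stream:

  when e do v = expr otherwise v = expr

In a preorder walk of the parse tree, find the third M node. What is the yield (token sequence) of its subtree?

[S [M when e do [M v = expr] otherwise [M v = expr]]]

v = expr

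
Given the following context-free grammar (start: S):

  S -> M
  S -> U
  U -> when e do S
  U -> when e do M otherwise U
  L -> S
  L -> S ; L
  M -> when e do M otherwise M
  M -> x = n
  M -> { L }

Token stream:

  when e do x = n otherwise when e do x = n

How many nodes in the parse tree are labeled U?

[S [U when e do [M x = n] otherwise [U when e do [S [M x = n]]]]]

2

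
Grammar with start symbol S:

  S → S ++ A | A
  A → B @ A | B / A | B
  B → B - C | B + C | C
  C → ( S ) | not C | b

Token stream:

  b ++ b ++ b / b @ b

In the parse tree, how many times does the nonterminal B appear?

[S [S [S [A [B [C b]]]] ++ [A [B [C b]]]] ++ [A [B [C b]] / [A [B [C b]] @ [A [B [C b]]]]]]

5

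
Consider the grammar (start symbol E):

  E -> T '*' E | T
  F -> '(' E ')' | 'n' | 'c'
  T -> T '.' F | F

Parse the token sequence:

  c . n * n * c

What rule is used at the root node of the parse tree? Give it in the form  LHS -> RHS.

[E [T [T [F c]] . [F n]] * [E [T [F n]] * [E [T [F c]]]]]

E -> T '*' E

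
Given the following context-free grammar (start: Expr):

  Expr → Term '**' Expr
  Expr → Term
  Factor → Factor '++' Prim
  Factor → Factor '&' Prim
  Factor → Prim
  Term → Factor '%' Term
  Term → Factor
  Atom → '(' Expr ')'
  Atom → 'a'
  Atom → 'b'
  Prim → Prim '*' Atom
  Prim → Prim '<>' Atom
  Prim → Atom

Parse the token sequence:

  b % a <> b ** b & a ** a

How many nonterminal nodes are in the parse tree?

[Expr [Term [Factor [Prim [Atom b]]] % [Term [Factor [Prim [Prim [Atom a]] <> [Atom b]]]]] ** [Expr [Term [Factor [Factor [Prim [Atom b]]] & [Prim [Atom a]]]] ** [Expr [Term [Factor [Prim [Atom a]]]]]]]

24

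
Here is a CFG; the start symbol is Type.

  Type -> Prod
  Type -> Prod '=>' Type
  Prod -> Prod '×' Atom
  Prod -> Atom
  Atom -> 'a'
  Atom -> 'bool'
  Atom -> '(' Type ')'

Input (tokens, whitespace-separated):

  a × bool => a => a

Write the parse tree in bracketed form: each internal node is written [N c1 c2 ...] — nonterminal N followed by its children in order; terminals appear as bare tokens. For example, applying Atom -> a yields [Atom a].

[Type [Prod [Prod [Atom a]] × [Atom bool]] => [Type [Prod [Atom a]] => [Type [Prod [Atom a]]]]]

Type
Prod => Type
Prod × Atom => Type
Atom × Atom => Type
a × Atom => Type
a × bool => Type
a × bool => Prod => Type
a × bool => Atom => Type
a × bool => a => Type
a × bool => a => Prod
a × bool => a => Atom
a × bool => a => a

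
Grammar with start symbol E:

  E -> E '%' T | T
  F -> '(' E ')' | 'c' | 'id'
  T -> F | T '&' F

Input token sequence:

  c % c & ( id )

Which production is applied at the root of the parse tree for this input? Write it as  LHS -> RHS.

E -> E '%' T

[E [E [T [F c]]] % [T [T [F c]] & [F ( [E [T [F id]]] )]]]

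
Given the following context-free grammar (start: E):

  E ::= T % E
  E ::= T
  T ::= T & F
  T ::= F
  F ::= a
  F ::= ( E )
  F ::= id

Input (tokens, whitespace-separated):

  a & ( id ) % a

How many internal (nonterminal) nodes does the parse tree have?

11

[E [T [T [F a]] & [F ( [E [T [F id]]] )]] % [E [T [F a]]]]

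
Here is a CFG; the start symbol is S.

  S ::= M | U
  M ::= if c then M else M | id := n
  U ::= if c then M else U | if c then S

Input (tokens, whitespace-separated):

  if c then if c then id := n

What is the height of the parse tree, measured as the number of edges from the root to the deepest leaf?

6

[S [U if c then [S [U if c then [S [M id := n]]]]]]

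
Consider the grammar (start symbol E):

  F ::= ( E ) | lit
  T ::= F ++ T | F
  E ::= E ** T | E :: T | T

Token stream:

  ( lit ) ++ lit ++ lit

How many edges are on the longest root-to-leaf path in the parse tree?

[E [T [F ( [E [T [F lit]]] )] ++ [T [F lit] ++ [T [F lit]]]]]

6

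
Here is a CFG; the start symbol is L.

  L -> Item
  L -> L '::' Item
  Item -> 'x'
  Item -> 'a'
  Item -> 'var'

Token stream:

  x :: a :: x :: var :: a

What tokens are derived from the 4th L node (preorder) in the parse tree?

[L [L [L [L [L [Item x]] :: [Item a]] :: [Item x]] :: [Item var]] :: [Item a]]

x :: a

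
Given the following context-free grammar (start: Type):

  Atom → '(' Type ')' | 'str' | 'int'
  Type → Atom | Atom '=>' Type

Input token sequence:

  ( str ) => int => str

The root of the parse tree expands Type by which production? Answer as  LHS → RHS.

Type → Atom '=>' Type

[Type [Atom ( [Type [Atom str]] )] => [Type [Atom int] => [Type [Atom str]]]]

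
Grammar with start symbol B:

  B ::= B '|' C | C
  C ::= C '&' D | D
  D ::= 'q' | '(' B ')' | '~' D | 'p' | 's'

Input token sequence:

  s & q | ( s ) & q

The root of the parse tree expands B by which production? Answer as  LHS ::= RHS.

B ::= B '|' C

[B [B [C [C [D s]] & [D q]]] | [C [C [D ( [B [C [D s]]] )]] & [D q]]]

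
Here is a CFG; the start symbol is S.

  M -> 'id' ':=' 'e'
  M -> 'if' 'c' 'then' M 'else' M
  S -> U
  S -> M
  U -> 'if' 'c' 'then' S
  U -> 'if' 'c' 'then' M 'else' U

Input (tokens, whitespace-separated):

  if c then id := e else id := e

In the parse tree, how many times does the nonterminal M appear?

3

[S [M if c then [M id := e] else [M id := e]]]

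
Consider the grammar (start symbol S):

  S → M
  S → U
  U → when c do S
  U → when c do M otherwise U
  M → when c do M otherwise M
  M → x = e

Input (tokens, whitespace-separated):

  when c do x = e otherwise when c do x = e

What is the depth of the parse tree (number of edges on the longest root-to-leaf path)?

5

[S [U when c do [M x = e] otherwise [U when c do [S [M x = e]]]]]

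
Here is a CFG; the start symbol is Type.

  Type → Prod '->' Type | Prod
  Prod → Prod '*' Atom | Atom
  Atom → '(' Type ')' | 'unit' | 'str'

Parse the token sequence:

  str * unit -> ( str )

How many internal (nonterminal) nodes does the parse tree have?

[Type [Prod [Prod [Atom str]] * [Atom unit]] -> [Type [Prod [Atom ( [Type [Prod [Atom str]]] )]]]]

11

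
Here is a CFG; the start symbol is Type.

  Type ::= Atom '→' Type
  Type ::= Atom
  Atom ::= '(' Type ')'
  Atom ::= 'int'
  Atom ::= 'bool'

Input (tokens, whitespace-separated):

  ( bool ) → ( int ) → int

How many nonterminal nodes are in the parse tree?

10

[Type [Atom ( [Type [Atom bool]] )] → [Type [Atom ( [Type [Atom int]] )] → [Type [Atom int]]]]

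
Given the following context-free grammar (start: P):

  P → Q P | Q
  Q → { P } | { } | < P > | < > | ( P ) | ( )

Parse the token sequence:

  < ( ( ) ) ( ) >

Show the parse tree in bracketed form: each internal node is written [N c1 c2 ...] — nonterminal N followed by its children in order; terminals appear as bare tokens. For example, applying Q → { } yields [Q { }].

[P [Q < [P [Q ( [P [Q ( )]] )] [P [Q ( )]]] >]]

P
Q
< P >
< Q P >
< ( P ) P >
< ( Q ) P >
< ( ( ) ) P >
< ( ( ) ) Q >
< ( ( ) ) ( ) >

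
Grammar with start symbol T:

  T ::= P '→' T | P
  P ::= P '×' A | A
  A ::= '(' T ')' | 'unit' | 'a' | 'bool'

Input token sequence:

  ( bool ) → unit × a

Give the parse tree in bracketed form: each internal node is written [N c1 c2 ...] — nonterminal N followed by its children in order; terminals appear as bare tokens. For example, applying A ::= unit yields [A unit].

T
P → T
A → T
( T ) → T
( P ) → T
( A ) → T
( bool ) → T
( bool ) → P
( bool ) → P × A
( bool ) → A × A
( bool ) → unit × A
( bool ) → unit × a

[T [P [A ( [T [P [A bool]]] )]] → [T [P [P [A unit]] × [A a]]]]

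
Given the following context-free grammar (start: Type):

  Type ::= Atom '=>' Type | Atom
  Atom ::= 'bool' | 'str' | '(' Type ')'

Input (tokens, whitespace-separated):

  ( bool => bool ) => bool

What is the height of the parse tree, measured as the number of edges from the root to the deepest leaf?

5

[Type [Atom ( [Type [Atom bool] => [Type [Atom bool]]] )] => [Type [Atom bool]]]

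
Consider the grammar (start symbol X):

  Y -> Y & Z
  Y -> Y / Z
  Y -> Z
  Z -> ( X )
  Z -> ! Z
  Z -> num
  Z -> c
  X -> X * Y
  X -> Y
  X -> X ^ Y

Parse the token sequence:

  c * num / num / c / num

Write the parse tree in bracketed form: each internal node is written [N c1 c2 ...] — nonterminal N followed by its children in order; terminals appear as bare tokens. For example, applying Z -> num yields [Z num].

[X [X [Y [Z c]]] * [Y [Y [Y [Y [Z num]] / [Z num]] / [Z c]] / [Z num]]]

X
X * Y
Y * Y
Z * Y
c * Y
c * Y / Z
c * Y / Z / Z
c * Y / Z / Z / Z
c * Z / Z / Z / Z
c * num / Z / Z / Z
c * num / num / Z / Z
c * num / num / c / Z
c * num / num / c / num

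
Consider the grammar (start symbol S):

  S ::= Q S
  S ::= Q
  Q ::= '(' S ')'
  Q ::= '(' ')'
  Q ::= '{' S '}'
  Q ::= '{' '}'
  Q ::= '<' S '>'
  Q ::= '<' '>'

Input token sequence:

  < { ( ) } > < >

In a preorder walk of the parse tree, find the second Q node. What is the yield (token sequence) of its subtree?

[S [Q < [S [Q { [S [Q ( )]] }]] >] [S [Q < >]]]

{ ( ) }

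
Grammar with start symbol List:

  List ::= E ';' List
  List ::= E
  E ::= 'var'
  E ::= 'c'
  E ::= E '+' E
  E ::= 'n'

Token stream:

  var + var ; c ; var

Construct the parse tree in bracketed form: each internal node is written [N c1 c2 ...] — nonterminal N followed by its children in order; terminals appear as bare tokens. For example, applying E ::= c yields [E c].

[List [E [E var] + [E var]] ; [List [E c] ; [List [E var]]]]

List
E ; List
E + E ; List
var + E ; List
var + var ; List
var + var ; E ; List
var + var ; c ; List
var + var ; c ; E
var + var ; c ; var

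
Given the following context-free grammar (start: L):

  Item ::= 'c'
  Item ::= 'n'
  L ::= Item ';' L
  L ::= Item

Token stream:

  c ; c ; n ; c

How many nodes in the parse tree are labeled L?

4

[L [Item c] ; [L [Item c] ; [L [Item n] ; [L [Item c]]]]]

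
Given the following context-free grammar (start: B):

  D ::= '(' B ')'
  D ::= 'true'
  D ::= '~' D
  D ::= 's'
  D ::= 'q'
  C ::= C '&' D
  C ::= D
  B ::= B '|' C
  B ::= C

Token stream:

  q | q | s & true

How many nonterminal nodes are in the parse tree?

[B [B [B [C [D q]]] | [C [D q]]] | [C [C [D s]] & [D true]]]

11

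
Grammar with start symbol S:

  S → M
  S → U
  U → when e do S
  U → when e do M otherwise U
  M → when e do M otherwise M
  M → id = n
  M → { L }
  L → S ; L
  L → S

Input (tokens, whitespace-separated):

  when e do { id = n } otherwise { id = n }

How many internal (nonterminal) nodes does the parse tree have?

[S [M when e do [M { [L [S [M id = n]]] }] otherwise [M { [L [S [M id = n]]] }]]]

10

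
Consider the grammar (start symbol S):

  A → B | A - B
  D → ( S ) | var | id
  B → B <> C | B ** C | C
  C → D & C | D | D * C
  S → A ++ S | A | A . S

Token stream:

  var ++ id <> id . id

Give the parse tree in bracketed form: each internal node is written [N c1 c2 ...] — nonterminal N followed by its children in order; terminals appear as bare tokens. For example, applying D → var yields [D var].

S
A ++ S
B ++ S
C ++ S
D ++ S
var ++ S
var ++ A . S
var ++ B . S
var ++ B <> C . S
var ++ C <> C . S
var ++ D <> C . S
var ++ id <> C . S
var ++ id <> D . S
var ++ id <> id . S
var ++ id <> id . A
var ++ id <> id . B
var ++ id <> id . C
var ++ id <> id . D
var ++ id <> id . id

[S [A [B [C [D var]]]] ++ [S [A [B [B [C [D id]]] <> [C [D id]]]] . [S [A [B [C [D id]]]]]]]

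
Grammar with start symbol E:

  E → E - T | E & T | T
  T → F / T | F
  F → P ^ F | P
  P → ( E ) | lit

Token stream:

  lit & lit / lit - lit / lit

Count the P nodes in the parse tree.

5

[E [E [E [T [F [P lit]]]] & [T [F [P lit]] / [T [F [P lit]]]]] - [T [F [P lit]] / [T [F [P lit]]]]]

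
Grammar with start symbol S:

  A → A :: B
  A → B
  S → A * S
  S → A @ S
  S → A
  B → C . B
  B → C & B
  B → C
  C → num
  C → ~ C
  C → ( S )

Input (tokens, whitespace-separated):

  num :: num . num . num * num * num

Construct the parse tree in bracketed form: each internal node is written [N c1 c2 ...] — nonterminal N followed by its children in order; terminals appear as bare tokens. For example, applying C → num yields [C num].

[S [A [A [B [C num]]] :: [B [C num] . [B [C num] . [B [C num]]]]] * [S [A [B [C num]]] * [S [A [B [C num]]]]]]

S
A * S
A :: B * S
B :: B * S
C :: B * S
num :: B * S
num :: C . B * S
num :: num . B * S
num :: num . C . B * S
num :: num . num . B * S
num :: num . num . C * S
num :: num . num . num * S
num :: num . num . num * A * S
num :: num . num . num * B * S
num :: num . num . num * C * S
num :: num . num . num * num * S
num :: num . num . num * num * A
num :: num . num . num * num * B
num :: num . num . num * num * C
num :: num . num . num * num * num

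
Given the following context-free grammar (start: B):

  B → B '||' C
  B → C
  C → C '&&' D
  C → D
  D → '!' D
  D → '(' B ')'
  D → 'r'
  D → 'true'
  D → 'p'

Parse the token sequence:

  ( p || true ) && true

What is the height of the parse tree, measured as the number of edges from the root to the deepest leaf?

8

[B [C [C [D ( [B [B [C [D p]]] || [C [D true]]] )]] && [D true]]]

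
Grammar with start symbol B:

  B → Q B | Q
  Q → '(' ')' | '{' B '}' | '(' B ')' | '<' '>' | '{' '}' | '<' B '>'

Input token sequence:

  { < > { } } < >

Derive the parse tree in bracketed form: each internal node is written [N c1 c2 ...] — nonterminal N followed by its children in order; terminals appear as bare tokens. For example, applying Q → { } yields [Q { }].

[B [Q { [B [Q < >] [B [Q { }]]] }] [B [Q < >]]]

B
Q B
{ B } B
{ Q B } B
{ < > B } B
{ < > Q } B
{ < > { } } B
{ < > { } } Q
{ < > { } } < >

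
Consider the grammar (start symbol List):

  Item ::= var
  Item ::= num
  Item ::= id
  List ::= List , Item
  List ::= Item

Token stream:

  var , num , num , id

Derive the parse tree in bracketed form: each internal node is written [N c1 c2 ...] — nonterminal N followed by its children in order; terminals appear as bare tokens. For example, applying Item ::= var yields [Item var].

[List [List [List [List [Item var]] , [Item num]] , [Item num]] , [Item id]]

List
List , Item
List , Item , Item
List , Item , Item , Item
Item , Item , Item , Item
var , Item , Item , Item
var , num , Item , Item
var , num , num , Item
var , num , num , id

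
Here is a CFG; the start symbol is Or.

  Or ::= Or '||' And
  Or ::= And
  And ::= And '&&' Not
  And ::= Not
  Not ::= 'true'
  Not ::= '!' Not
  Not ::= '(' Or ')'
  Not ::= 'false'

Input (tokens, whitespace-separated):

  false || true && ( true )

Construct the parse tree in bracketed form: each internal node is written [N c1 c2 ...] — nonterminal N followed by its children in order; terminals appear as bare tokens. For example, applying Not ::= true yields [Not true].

Or
Or || And
And || And
Not || And
false || And
false || And && Not
false || Not && Not
false || true && Not
false || true && ( Or )
false || true && ( And )
false || true && ( Not )
false || true && ( true )

[Or [Or [And [Not false]]] || [And [And [Not true]] && [Not ( [Or [And [Not true]]] )]]]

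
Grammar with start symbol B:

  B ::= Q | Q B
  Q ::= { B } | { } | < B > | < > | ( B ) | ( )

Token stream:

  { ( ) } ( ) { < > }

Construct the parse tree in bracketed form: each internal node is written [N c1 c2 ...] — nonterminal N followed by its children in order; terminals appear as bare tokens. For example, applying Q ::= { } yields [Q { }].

[B [Q { [B [Q ( )]] }] [B [Q ( )] [B [Q { [B [Q < >]] }]]]]

B
Q B
{ B } B
{ Q } B
{ ( ) } B
{ ( ) } Q B
{ ( ) } ( ) B
{ ( ) } ( ) Q
{ ( ) } ( ) { B }
{ ( ) } ( ) { Q }
{ ( ) } ( ) { < > }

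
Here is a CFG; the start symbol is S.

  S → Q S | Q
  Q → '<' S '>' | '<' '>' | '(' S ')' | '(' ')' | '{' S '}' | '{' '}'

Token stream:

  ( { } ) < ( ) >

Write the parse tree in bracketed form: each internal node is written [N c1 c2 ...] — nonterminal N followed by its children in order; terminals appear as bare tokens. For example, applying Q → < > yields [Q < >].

[S [Q ( [S [Q { }]] )] [S [Q < [S [Q ( )]] >]]]

S
Q S
( S ) S
( Q ) S
( { } ) S
( { } ) Q
( { } ) < S >
( { } ) < Q >
( { } ) < ( ) >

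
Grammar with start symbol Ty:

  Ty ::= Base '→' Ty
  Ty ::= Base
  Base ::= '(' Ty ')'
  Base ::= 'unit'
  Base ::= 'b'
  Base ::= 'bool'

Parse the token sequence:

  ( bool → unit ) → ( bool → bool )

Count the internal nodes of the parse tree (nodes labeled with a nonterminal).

12

[Ty [Base ( [Ty [Base bool] → [Ty [Base unit]]] )] → [Ty [Base ( [Ty [Base bool] → [Ty [Base bool]]] )]]]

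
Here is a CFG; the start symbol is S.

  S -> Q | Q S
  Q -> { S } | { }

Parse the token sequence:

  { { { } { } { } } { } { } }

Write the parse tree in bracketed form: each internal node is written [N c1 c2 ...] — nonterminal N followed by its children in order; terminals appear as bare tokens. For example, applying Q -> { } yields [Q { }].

[S [Q { [S [Q { [S [Q { }] [S [Q { }] [S [Q { }]]]] }] [S [Q { }] [S [Q { }]]]] }]]

S
Q
{ S }
{ Q S }
{ { S } S }
{ { Q S } S }
{ { { } S } S }
{ { { } Q S } S }
{ { { } { } S } S }
{ { { } { } Q } S }
{ { { } { } { } } S }
{ { { } { } { } } Q S }
{ { { } { } { } } { } S }
{ { { } { } { } } { } Q }
{ { { } { } { } } { } { } }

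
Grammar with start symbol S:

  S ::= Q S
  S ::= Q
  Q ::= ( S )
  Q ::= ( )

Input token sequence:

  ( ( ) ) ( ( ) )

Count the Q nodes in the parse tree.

4

[S [Q ( [S [Q ( )]] )] [S [Q ( [S [Q ( )]] )]]]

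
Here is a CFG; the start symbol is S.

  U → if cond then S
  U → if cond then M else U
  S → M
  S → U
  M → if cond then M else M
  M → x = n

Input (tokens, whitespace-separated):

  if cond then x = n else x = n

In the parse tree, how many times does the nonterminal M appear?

[S [M if cond then [M x = n] else [M x = n]]]

3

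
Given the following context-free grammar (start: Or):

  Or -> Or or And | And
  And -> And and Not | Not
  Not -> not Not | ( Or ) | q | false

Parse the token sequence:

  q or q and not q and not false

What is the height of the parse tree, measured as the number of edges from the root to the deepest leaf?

[Or [Or [And [Not q]]] or [And [And [And [Not q]] and [Not not [Not q]]] and [Not not [Not false]]]]

5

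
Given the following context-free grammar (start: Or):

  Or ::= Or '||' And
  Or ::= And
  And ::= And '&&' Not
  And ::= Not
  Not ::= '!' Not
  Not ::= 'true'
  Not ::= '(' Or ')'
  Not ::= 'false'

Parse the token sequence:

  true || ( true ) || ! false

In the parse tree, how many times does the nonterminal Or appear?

[Or [Or [Or [And [Not true]]] || [And [Not ( [Or [And [Not true]]] )]]] || [And [Not ! [Not false]]]]

4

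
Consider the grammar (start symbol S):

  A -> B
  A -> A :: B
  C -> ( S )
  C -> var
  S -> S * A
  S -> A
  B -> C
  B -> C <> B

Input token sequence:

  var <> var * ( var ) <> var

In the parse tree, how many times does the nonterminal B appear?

[S [S [A [B [C var] <> [B [C var]]]]] * [A [B [C ( [S [A [B [C var]]]] )] <> [B [C var]]]]]

5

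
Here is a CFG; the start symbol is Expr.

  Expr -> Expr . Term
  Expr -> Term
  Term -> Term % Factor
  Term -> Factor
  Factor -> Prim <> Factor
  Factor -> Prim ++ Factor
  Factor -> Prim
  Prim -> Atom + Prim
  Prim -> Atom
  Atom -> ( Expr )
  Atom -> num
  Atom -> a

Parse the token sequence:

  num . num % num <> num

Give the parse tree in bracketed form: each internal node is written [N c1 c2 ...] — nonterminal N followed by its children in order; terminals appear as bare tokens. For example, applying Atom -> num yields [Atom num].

Expr
Expr . Term
Term . Term
Factor . Term
Prim . Term
Atom . Term
num . Term
num . Term % Factor
num . Factor % Factor
num . Prim % Factor
num . Atom % Factor
num . num % Factor
num . num % Prim <> Factor
num . num % Atom <> Factor
num . num % num <> Factor
num . num % num <> Prim
num . num % num <> Atom
num . num % num <> num

[Expr [Expr [Term [Factor [Prim [Atom num]]]]] . [Term [Term [Factor [Prim [Atom num]]]] % [Factor [Prim [Atom num]] <> [Factor [Prim [Atom num]]]]]]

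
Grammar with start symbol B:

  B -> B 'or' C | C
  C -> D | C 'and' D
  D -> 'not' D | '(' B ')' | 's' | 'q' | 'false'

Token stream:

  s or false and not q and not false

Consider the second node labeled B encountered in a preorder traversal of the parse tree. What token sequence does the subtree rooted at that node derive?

[B [B [C [D s]]] or [C [C [C [D false]] and [D not [D q]]] and [D not [D false]]]]

s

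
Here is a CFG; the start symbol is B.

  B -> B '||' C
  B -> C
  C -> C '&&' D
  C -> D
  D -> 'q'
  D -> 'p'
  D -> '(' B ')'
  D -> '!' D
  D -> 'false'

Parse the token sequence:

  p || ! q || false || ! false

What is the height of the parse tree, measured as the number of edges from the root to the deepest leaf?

[B [B [B [B [C [D p]]] || [C [D ! [D q]]]] || [C [D false]]] || [C [D ! [D false]]]]

6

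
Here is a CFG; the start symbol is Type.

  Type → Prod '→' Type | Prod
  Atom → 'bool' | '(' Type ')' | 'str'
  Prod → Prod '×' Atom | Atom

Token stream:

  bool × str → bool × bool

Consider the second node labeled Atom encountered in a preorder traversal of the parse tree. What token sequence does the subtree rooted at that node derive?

str

[Type [Prod [Prod [Atom bool]] × [Atom str]] → [Type [Prod [Prod [Atom bool]] × [Atom bool]]]]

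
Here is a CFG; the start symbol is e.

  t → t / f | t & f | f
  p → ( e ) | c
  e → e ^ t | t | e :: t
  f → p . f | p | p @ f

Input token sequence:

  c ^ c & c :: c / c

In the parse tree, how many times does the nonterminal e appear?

[e [e [e [t [f [p c]]]] ^ [t [t [f [p c]]] & [f [p c]]]] :: [t [t [f [p c]]] / [f [p c]]]]

3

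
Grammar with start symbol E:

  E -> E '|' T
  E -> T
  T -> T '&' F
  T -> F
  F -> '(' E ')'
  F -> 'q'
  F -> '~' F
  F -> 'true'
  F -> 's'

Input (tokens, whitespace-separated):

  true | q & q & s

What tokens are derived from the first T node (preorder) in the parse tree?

true

[E [E [T [F true]]] | [T [T [T [F q]] & [F q]] & [F s]]]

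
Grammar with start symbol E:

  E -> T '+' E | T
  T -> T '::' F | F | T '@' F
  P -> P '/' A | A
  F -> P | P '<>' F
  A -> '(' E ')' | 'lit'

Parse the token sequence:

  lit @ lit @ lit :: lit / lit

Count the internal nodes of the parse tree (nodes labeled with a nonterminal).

19

[E [T [T [T [T [F [P [A lit]]]] @ [F [P [A lit]]]] @ [F [P [A lit]]]] :: [F [P [P [A lit]] / [A lit]]]]]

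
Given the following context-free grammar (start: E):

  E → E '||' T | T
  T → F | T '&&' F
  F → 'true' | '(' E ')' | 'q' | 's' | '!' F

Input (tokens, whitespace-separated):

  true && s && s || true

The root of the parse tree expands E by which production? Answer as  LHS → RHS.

[E [E [T [T [T [F true]] && [F s]] && [F s]]] || [T [F true]]]

E → E '||' T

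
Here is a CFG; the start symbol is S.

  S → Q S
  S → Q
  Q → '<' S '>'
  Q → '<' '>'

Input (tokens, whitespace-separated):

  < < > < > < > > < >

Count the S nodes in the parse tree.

5

[S [Q < [S [Q < >] [S [Q < >] [S [Q < >]]]] >] [S [Q < >]]]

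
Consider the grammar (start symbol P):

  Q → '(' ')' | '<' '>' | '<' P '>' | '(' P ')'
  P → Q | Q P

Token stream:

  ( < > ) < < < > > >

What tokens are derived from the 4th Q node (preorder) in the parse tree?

< < > >

[P [Q ( [P [Q < >]] )] [P [Q < [P [Q < [P [Q < >]] >]] >]]]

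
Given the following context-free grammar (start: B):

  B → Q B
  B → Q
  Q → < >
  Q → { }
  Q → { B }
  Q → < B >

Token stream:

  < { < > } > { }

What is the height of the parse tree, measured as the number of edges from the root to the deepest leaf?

[B [Q < [B [Q { [B [Q < >]] }]] >] [B [Q { }]]]

6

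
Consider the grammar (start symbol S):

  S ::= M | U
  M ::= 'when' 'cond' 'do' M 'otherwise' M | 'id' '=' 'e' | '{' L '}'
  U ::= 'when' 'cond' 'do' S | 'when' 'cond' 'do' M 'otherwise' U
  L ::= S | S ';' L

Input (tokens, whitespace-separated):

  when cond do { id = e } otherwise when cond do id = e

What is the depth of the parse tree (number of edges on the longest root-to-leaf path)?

[S [U when cond do [M { [L [S [M id = e]]] }] otherwise [U when cond do [S [M id = e]]]]]

6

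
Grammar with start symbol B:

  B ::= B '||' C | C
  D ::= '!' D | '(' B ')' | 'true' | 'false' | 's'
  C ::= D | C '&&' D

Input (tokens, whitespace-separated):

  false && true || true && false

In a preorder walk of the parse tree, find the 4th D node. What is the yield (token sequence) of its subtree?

[B [B [C [C [D false]] && [D true]]] || [C [C [D true]] && [D false]]]

false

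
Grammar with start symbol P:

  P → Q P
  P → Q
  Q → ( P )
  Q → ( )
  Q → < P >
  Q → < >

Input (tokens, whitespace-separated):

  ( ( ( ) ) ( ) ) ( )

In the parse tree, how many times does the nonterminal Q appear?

[P [Q ( [P [Q ( [P [Q ( )]] )] [P [Q ( )]]] )] [P [Q ( )]]]

5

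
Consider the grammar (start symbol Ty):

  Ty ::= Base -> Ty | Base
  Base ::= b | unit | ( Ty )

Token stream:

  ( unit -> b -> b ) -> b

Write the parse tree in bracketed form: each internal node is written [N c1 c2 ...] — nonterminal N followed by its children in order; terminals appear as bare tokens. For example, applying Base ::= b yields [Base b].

[Ty [Base ( [Ty [Base unit] -> [Ty [Base b] -> [Ty [Base b]]]] )] -> [Ty [Base b]]]

Ty
Base -> Ty
( Ty ) -> Ty
( Base -> Ty ) -> Ty
( unit -> Ty ) -> Ty
( unit -> Base -> Ty ) -> Ty
( unit -> b -> Ty ) -> Ty
( unit -> b -> Base ) -> Ty
( unit -> b -> b ) -> Ty
( unit -> b -> b ) -> Base
( unit -> b -> b ) -> b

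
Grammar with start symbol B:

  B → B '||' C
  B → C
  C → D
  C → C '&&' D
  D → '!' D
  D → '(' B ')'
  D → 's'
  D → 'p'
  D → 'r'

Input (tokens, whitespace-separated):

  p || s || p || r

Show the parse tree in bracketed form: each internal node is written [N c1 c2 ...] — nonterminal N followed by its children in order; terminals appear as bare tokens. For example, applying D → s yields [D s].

[B [B [B [B [C [D p]]] || [C [D s]]] || [C [D p]]] || [C [D r]]]

B
B || C
B || C || C
B || C || C || C
C || C || C || C
D || C || C || C
p || C || C || C
p || D || C || C
p || s || C || C
p || s || D || C
p || s || p || C
p || s || p || D
p || s || p || r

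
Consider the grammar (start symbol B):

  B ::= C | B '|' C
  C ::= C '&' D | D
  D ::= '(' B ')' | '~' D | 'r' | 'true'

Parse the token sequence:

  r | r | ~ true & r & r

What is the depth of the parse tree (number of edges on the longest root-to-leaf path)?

[B [B [B [C [D r]]] | [C [D r]]] | [C [C [C [D ~ [D true]]] & [D r]] & [D r]]]

6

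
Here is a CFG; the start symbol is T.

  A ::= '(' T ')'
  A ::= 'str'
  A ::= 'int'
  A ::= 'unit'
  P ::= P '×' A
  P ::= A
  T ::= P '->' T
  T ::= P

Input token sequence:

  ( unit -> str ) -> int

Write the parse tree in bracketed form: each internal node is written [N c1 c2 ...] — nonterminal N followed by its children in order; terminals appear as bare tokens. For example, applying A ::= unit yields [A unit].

[T [P [A ( [T [P [A unit]] -> [T [P [A str]]]] )]] -> [T [P [A int]]]]

T
P -> T
A -> T
( T ) -> T
( P -> T ) -> T
( A -> T ) -> T
( unit -> T ) -> T
( unit -> P ) -> T
( unit -> A ) -> T
( unit -> str ) -> T
( unit -> str ) -> P
( unit -> str ) -> A
( unit -> str ) -> int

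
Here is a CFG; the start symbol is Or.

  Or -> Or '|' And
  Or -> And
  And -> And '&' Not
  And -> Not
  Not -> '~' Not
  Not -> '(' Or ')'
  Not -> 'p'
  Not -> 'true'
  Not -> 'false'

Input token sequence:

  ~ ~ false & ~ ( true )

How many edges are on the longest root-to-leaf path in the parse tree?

7

[Or [And [And [Not ~ [Not ~ [Not false]]]] & [Not ~ [Not ( [Or [And [Not true]]] )]]]]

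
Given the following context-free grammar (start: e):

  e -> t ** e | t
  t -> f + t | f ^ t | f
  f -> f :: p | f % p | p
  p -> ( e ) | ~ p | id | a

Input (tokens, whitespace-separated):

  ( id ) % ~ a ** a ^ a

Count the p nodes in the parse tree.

[e [t [f [f [p ( [e [t [f [p id]]]] )]] % [p ~ [p a]]]] ** [e [t [f [p a]] ^ [t [f [p a]]]]]]

6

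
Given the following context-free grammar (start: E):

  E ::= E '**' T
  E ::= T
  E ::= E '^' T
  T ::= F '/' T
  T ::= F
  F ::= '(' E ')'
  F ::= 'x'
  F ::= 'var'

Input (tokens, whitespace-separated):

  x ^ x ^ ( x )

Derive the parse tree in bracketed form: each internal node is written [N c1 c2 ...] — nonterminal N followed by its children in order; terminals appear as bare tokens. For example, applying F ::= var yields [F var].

E
E ^ T
E ^ T ^ T
T ^ T ^ T
F ^ T ^ T
x ^ T ^ T
x ^ F ^ T
x ^ x ^ T
x ^ x ^ F
x ^ x ^ ( E )
x ^ x ^ ( T )
x ^ x ^ ( F )
x ^ x ^ ( x )

[E [E [E [T [F x]]] ^ [T [F x]]] ^ [T [F ( [E [T [F x]]] )]]]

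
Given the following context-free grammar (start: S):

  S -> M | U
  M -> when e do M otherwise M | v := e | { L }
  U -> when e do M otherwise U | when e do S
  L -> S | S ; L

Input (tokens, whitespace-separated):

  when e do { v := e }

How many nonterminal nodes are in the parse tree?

7

[S [U when e do [S [M { [L [S [M v := e]]] }]]]]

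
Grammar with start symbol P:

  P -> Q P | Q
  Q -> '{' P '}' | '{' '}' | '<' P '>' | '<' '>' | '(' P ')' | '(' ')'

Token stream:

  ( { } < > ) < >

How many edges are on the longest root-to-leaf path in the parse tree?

[P [Q ( [P [Q { }] [P [Q < >]]] )] [P [Q < >]]]

5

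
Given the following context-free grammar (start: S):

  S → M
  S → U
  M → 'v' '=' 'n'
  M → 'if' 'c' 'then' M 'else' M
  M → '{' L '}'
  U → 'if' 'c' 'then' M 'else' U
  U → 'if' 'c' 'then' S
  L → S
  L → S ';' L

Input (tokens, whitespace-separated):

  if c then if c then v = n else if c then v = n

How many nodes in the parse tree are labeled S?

[S [U if c then [S [U if c then [M v = n] else [U if c then [S [M v = n]]]]]]]

3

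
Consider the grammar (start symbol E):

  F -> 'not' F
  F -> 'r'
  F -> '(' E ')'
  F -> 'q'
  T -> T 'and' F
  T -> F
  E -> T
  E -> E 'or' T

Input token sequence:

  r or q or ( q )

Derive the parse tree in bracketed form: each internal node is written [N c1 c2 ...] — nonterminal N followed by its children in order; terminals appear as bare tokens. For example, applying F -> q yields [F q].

[E [E [E [T [F r]]] or [T [F q]]] or [T [F ( [E [T [F q]]] )]]]

E
E or T
E or T or T
T or T or T
F or T or T
r or T or T
r or F or T
r or q or T
r or q or F
r or q or ( E )
r or q or ( T )
r or q or ( F )
r or q or ( q )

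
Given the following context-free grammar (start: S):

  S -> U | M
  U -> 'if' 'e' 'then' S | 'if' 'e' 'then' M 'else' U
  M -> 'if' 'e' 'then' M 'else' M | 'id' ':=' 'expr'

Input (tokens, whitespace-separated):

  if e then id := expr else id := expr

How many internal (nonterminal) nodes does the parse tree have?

4

[S [M if e then [M id := expr] else [M id := expr]]]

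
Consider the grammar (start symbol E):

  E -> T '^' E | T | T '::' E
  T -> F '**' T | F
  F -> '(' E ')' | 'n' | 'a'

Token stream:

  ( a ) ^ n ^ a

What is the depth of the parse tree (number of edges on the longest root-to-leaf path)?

[E [T [F ( [E [T [F a]]] )]] ^ [E [T [F n]] ^ [E [T [F a]]]]]

6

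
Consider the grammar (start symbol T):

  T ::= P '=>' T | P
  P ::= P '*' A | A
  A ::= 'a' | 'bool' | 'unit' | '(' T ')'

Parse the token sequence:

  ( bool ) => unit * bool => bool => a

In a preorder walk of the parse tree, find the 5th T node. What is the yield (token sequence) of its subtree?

a

[T [P [A ( [T [P [A bool]]] )]] => [T [P [P [A unit]] * [A bool]] => [T [P [A bool]] => [T [P [A a]]]]]]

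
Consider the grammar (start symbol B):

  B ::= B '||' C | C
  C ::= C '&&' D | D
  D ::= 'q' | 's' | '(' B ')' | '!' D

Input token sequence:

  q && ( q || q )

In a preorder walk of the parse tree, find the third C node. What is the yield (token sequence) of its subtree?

[B [C [C [D q]] && [D ( [B [B [C [D q]]] || [C [D q]]] )]]]

q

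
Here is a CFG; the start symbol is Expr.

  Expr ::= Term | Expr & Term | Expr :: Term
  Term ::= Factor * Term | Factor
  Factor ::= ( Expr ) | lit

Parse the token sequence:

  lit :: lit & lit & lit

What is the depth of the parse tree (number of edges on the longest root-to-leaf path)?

6

[Expr [Expr [Expr [Expr [Term [Factor lit]]] :: [Term [Factor lit]]] & [Term [Factor lit]]] & [Term [Factor lit]]]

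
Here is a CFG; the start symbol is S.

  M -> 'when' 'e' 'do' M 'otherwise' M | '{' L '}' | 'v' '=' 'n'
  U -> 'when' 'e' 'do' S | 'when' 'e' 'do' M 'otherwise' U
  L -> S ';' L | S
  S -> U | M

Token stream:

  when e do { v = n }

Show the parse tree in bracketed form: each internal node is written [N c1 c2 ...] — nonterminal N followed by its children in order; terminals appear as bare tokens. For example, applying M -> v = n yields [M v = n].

S
U
when e do S
when e do M
when e do { L }
when e do { S }
when e do { M }
when e do { v = n }

[S [U when e do [S [M { [L [S [M v = n]]] }]]]]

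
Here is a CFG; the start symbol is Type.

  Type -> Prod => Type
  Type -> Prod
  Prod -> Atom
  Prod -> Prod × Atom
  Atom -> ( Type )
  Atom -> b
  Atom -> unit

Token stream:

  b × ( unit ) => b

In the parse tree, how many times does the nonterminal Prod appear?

4

[Type [Prod [Prod [Atom b]] × [Atom ( [Type [Prod [Atom unit]]] )]] => [Type [Prod [Atom b]]]]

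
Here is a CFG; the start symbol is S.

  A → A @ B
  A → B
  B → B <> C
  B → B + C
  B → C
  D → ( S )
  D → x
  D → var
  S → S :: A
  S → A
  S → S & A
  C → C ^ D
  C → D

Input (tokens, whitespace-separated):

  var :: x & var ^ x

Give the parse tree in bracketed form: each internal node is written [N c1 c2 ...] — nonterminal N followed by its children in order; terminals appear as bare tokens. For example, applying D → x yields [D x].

[S [S [S [A [B [C [D var]]]]] :: [A [B [C [D x]]]]] & [A [B [C [C [D var]] ^ [D x]]]]]

S
S & A
S :: A & A
A :: A & A
B :: A & A
C :: A & A
D :: A & A
var :: A & A
var :: B & A
var :: C & A
var :: D & A
var :: x & A
var :: x & B
var :: x & C
var :: x & C ^ D
var :: x & D ^ D
var :: x & var ^ D
var :: x & var ^ x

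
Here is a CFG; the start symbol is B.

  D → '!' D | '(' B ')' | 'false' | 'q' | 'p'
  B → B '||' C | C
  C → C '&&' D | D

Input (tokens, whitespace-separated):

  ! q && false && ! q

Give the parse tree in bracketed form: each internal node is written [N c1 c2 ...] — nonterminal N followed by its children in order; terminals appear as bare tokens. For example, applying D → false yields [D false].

B
C
C && D
C && D && D
D && D && D
! D && D && D
! q && D && D
! q && false && D
! q && false && ! D
! q && false && ! q

[B [C [C [C [D ! [D q]]] && [D false]] && [D ! [D q]]]]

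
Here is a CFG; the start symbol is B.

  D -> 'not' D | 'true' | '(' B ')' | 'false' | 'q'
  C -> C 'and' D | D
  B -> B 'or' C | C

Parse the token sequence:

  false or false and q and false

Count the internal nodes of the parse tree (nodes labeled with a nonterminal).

10

[B [B [C [D false]]] or [C [C [C [D false]] and [D q]] and [D false]]]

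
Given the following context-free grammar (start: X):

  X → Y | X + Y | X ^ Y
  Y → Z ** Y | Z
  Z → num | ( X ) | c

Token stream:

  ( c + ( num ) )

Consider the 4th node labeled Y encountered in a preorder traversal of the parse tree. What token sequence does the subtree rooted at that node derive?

[X [Y [Z ( [X [X [Y [Z c]]] + [Y [Z ( [X [Y [Z num]]] )]]] )]]]

num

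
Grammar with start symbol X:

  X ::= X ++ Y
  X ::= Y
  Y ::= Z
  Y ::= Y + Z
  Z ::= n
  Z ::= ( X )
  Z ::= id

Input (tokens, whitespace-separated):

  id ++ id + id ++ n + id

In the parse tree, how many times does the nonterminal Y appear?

[X [X [X [Y [Z id]]] ++ [Y [Y [Z id]] + [Z id]]] ++ [Y [Y [Z n]] + [Z id]]]

5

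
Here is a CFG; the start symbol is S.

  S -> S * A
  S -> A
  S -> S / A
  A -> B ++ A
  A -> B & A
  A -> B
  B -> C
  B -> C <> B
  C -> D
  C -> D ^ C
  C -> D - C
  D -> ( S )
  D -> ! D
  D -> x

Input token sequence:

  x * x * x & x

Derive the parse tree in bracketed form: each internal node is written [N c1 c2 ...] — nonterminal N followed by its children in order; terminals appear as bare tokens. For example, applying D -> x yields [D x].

[S [S [S [A [B [C [D x]]]]] * [A [B [C [D x]]]]] * [A [B [C [D x]]] & [A [B [C [D x]]]]]]

S
S * A
S * A * A
A * A * A
B * A * A
C * A * A
D * A * A
x * A * A
x * B * A
x * C * A
x * D * A
x * x * A
x * x * B & A
x * x * C & A
x * x * D & A
x * x * x & A
x * x * x & B
x * x * x & C
x * x * x & D
x * x * x & x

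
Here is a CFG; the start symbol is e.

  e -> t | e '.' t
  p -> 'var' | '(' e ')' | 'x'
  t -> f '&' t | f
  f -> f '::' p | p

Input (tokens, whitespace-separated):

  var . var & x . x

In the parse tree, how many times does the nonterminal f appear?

[e [e [e [t [f [p var]]]] . [t [f [p var]] & [t [f [p x]]]]] . [t [f [p x]]]]

4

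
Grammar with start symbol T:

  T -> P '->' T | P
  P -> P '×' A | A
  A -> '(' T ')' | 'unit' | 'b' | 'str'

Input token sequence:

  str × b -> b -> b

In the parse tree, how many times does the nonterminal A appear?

[T [P [P [A str]] × [A b]] -> [T [P [A b]] -> [T [P [A b]]]]]

4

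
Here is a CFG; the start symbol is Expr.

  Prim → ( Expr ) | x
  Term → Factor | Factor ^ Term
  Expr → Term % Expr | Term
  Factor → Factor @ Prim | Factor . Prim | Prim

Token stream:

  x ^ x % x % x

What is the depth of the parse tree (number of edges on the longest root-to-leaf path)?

6

[Expr [Term [Factor [Prim x]] ^ [Term [Factor [Prim x]]]] % [Expr [Term [Factor [Prim x]]] % [Expr [Term [Factor [Prim x]]]]]]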